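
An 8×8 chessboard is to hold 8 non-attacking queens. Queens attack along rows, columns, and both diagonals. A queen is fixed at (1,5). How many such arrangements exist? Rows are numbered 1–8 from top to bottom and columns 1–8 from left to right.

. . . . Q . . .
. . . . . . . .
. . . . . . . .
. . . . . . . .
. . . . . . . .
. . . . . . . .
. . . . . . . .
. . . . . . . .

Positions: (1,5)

Branch on row 2: col 1 → 3; col 2 → 4; col 3 → 3; col 7 → 6; col 8 → 2.
Sum: 3 + 4 + 3 + 6 + 2 = 18.

18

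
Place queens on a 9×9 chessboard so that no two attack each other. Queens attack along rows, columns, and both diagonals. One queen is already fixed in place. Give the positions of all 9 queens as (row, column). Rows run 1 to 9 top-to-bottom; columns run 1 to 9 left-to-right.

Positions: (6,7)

Row 1: attacked by (6,7)→{2,7}. Safe: 1, 3, 4, 5, 6, 8, 9. Place at column 3.
Row 2: attacked by (1,3)→{2,3,4}; (6,7)→{3,7}. Safe: 1, 5, 6, 8, 9. Place at column 8.
Row 3: attacked by (1,3)→{1,3,5}; (2,8)→{7,8,9}; (6,7)→{4,7}. Safe: 2, 6. Place at column 2.
Row 4: attacked by (1,3)→{3,6}; (2,8)→{6,8}; (3,2)→{1,2,3}; (6,7)→{5,7,9}. Safe: 4. Place at column 4.
Row 5: attacked by (1,3)→{3,7}; (2,8)→{5,8}; (3,2)→{2,4}; (4,4)→{3,4,5}; (6,7)→{6,7,8}. Safe: 1, 9. Place at column 9.
Row 7: attacked by (1,3)→{3,9}; (2,8)→{3,8}; (3,2)→{2,6}; (4,4)→{1,4,7}; (5,9)→{7,9}; (6,7)→{6,7,8}. Safe: 5. Place at column 5.
Row 8: attacked by (1,3)→{3}; (2,8)→{2,8}; (3,2)→{2,7}; (4,4)→{4,8}; (5,9)→{6,9}; (6,7)→{5,7,9}; (7,5)→{4,5,6}. Safe: 1. Place at column 1.
Row 9: attacked by (1,3)→{3}; (2,8)→{1,8}; (3,2)→{2,8}; (4,4)→{4,9}; (5,9)→{5,9}; (6,7)→{4,7}; (7,5)→{3,5,7}; (8,1)→{1,2}. Safe: 6. Place at column 6.
Columns [3, 8, 2, 4, 9, 7, 5, 1, 6], r−c [-2, -6, 1, 0, -4, -1, 2, 7, 3], r+c [4, 10, 5, 8, 14, 13, 12, 9, 15] are all distinct, so no two queens attack.

(1,3) (2,8) (3,2) (4,4) (5,9) (6,7) (7,5) (8,1) (9,6)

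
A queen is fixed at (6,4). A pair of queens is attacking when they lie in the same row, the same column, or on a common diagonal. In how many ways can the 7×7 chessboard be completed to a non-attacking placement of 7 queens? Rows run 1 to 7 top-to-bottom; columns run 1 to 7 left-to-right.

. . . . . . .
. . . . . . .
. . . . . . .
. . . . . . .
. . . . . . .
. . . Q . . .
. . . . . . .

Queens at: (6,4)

Branch on row 1: col 1 → 1; col 2 → 1; col 3 → 1; col 5 → 1; col 6 → 1; col 7 → 1.
Sum: 1 + 1 + 1 + 1 + 1 + 1 = 6.

6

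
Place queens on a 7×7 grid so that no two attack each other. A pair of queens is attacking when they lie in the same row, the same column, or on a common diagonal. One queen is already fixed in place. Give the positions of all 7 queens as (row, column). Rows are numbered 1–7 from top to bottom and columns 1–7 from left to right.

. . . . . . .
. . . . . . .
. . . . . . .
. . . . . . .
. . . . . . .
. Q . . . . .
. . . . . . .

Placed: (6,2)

(1,5) (2,3) (3,1) (4,6) (5,4) (6,2) (7,7)

Row 1: attacked by (6,2)→{2,7}. Safe: 1, 3, 4, 5, 6. Place at column 5.
Row 2: attacked by (1,5)→{4,5,6}; (6,2)→{2,6}. Safe: 1, 3, 7. Place at column 3.
Row 3: attacked by (1,5)→{3,5,7}; (2,3)→{2,3,4}; (6,2)→{2,5}. Safe: 1, 6. Place at column 1.
Row 4: attacked by (1,5)→{2,5}; (2,3)→{1,3,5}; (3,1)→{1,2}; (6,2)→{2,4}. Safe: 6, 7. Place at column 6.
Row 5: attacked by (1,5)→{1,5}; (2,3)→{3,6}; (3,1)→{1,3}; (4,6)→{5,6,7}; (6,2)→{1,2,3}. Safe: 4. Place at column 4.
Row 7: attacked by (1,5)→{5}; (2,3)→{3}; (3,1)→{1,5}; (4,6)→{3,6}; (5,4)→{2,4,6}; (6,2)→{1,2,3}. Safe: 7. Place at column 7.
Columns [5, 3, 1, 6, 4, 2, 7], r−c [-4, -1, 2, -2, 1, 4, 0], r+c [6, 5, 4, 10, 9, 8, 14] are all distinct, so no two queens attack.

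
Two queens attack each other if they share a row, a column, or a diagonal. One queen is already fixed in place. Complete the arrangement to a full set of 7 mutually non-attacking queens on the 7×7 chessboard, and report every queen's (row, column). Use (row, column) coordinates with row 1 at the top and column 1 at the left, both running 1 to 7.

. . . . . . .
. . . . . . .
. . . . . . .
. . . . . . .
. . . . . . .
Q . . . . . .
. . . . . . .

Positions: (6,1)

Row 1: attacked by (6,1)→{1,6}. Safe: 2, 3, 4, 5, 7. Place at column 4.
Row 2: attacked by (1,4)→{3,4,5}; (6,1)→{1,5}. Safe: 2, 6, 7. Place at column 2.
Row 3: attacked by (1,4)→{2,4,6}; (2,2)→{1,2,3}; (6,1)→{1,4}. Safe: 5, 7. Place at column 7.
Row 4: attacked by (1,4)→{1,4,7}; (2,2)→{2,4}; (3,7)→{6,7}; (6,1)→{1,3}. Safe: 5. Place at column 5.
Row 5: attacked by (1,4)→{4}; (2,2)→{2,5}; (3,7)→{5,7}; (4,5)→{4,5,6}; (6,1)→{1,2}. Safe: 3. Place at column 3.
Row 7: attacked by (1,4)→{4}; (2,2)→{2,7}; (3,7)→{3,7}; (4,5)→{2,5}; (5,3)→{1,3,5}; (6,1)→{1,2}. Safe: 6. Place at column 6.
Columns [4, 2, 7, 5, 3, 1, 6], r−c [-3, 0, -4, -1, 2, 5, 1], r+c [5, 4, 10, 9, 8, 7, 13] are all distinct, so no two queens attack.

(1,4) (2,2) (3,7) (4,5) (5,3) (6,1) (7,6)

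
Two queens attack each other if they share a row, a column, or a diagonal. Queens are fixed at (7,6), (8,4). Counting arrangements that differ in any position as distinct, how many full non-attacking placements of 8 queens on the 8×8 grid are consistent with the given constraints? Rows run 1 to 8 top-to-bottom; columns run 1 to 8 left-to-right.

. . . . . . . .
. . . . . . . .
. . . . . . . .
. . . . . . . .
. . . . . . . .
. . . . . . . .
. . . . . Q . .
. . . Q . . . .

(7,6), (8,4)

Branch on row 1: col 1 → 0; col 2 → 1; col 3 → 0; col 5 → 1; col 7 → 1; col 8 → 0.
Sum: 0 + 1 + 0 + 1 + 1 + 0 = 3.

3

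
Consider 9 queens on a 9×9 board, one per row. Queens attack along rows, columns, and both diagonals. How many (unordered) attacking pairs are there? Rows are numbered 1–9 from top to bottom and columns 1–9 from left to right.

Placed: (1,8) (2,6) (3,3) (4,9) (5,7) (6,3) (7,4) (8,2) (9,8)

4

Same column: (1,8)–(9,8) (column 8); (3,3)–(6,3) (column 3).
Same diagonal: (1,8)–(6,3) (|1−6| = |8−3| = 5); (6,3)–(7,4) (|6−7| = |3−4| = 1).
Total attacking pairs: 4.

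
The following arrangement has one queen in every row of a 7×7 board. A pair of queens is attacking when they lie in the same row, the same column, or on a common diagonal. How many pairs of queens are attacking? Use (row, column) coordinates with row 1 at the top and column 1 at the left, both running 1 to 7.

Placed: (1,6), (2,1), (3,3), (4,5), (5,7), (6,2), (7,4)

All columns are distinct and no two queens satisfy |Δrow| = |Δcol|, so no pair attacks.

0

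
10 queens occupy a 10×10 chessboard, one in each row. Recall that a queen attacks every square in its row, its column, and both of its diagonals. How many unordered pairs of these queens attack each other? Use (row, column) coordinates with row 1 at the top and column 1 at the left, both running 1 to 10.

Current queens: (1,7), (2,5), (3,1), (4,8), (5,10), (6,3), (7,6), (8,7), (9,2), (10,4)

Same column: (1,7)–(8,7) (column 7).
Same diagonal: (5,10)–(8,7) (|5−8| = |10−7| = 3); (7,6)–(8,7) (|7−8| = |6−7| = 1).
Total attacking pairs: 3.

3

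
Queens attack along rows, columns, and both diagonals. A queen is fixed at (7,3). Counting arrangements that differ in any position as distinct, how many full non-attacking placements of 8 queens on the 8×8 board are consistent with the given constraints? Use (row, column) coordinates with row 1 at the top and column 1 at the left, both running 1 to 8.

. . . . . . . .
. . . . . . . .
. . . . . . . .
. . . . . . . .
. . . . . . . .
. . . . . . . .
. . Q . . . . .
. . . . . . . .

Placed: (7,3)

14

Branch on row 1: col 1 → 0; col 2 → 1; col 4 → 6; col 5 → 3; col 6 → 0; col 7 → 3; col 8 → 1.
Sum: 0 + 1 + 6 + 3 + 0 + 3 + 1 = 14.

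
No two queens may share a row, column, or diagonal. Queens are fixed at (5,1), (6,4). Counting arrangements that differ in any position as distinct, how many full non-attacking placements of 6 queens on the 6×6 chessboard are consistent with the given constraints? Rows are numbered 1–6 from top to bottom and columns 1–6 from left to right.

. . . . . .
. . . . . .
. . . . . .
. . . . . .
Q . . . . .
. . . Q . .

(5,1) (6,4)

Branch on row 1: col 2 → 0; col 3 → 1; col 6 → 0.
Sum: 0 + 1 + 0 = 1.

1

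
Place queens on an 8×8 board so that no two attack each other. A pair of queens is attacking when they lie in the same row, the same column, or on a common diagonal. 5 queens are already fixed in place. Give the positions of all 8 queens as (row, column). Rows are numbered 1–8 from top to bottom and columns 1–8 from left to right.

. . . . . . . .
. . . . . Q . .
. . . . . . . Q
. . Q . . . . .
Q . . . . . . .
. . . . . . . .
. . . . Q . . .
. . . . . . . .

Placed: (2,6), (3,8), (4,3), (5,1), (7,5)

(1,4) (2,6) (3,8) (4,3) (5,1) (6,7) (7,5) (8,2)

Row 1: attacked by (2,6)→{5,6,7}; (3,8)→{6,8}; (4,3)→{3,6}; (5,1)→{1,5}; (7,5)→{5}. Safe: 2, 4. Place at column 4.
Row 6: attacked by (1,4)→{4}; (2,6)→{2,6}; (3,8)→{5,8}; (4,3)→{1,3,5}; (5,1)→{1,2}; (7,5)→{4,5,6}. Safe: 7. Place at column 7.
Row 8: attacked by (1,4)→{4}; (2,6)→{6}; (3,8)→{3,8}; (4,3)→{3,7}; (5,1)→{1,4}; (6,7)→{5,7}; (7,5)→{4,5,6}. Safe: 2. Place at column 2.
Columns [4, 6, 8, 3, 1, 7, 5, 2], r−c [-3, -4, -5, 1, 4, -1, 2, 6], r+c [5, 8, 11, 7, 6, 13, 12, 10] are all distinct, so no two queens attack.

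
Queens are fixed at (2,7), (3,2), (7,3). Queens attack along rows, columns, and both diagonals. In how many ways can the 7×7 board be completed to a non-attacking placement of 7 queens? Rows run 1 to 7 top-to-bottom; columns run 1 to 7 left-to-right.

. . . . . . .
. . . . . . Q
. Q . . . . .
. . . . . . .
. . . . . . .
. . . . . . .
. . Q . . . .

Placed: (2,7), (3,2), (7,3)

Branch on row 1: col 1 → 0; col 5 → 1.
Sum: 0 + 1 = 1.

1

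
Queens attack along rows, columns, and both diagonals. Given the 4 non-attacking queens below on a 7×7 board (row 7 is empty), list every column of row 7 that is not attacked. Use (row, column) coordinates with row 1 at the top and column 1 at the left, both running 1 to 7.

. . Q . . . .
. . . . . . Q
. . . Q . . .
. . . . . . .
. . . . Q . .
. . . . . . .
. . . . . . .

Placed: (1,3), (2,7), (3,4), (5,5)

(1,3) attacks row 7 at column 3.
(2,7) attacks row 7 at column 7 and diagonals 2.
(3,4) attacks row 7 at column 4.
(5,5) attacks row 7 at column 5 and diagonals 3, 7.
Attacked columns: {2, 3, 4, 5, 7}. Safe: {1, 6}.

columns 1, 6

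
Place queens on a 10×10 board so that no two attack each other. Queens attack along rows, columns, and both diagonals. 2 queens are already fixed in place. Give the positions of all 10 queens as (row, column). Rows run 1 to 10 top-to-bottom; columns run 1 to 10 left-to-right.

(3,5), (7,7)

Row 1: attacked by (3,5)→{3,5,7}; (7,7)→{1,7}. Safe: 2, 4, 6, 8, 9, 10. Place at column 10.
Row 2: attacked by (1,10)→{9,10}; (3,5)→{4,5,6}; (7,7)→{2,7}. Safe: 1, 3, 8. Place at column 8.
Row 4: attacked by (1,10)→{7,10}; (2,8)→{6,8,10}; (3,5)→{4,5,6}; (7,7)→{4,7,10}. Safe: 1, 2, 3, 9. Place at column 2.
Row 5: attacked by (1,10)→{6,10}; (2,8)→{5,8}; (3,5)→{3,5,7}; (4,2)→{1,2,3}; (7,7)→{5,7,9}. Safe: 4. Place at column 4.
Row 6: attacked by (1,10)→{5,10}; (2,8)→{4,8}; (3,5)→{2,5,8}; (4,2)→{2,4}; (5,4)→{3,4,5}; (7,7)→{6,7,8}. Safe: 1, 9. Place at column 1.
Row 8: attacked by (1,10)→{3,10}; (2,8)→{2,8}; (3,5)→{5,10}; (4,2)→{2,6}; (5,4)→{1,4,7}; (6,1)→{1,3}; (7,7)→{6,7,8}. Safe: 9. Place at column 9.
Row 9: attacked by (1,10)→{2,10}; (2,8)→{1,8}; (3,5)→{5}; (4,2)→{2,7}; (5,4)→{4,8}; (6,1)→{1,4}; (7,7)→{5,7,9}; (8,9)→{8,9,10}. Safe: 3, 6. Place at column 3.
Row 10: attacked by (1,10)→{1,10}; (2,8)→{8}; (3,5)→{5}; (4,2)→{2,8}; (5,4)→{4,9}; (6,1)→{1,5}; (7,7)→{4,7,10}; (8,9)→{7,9}; (9,3)→{2,3,4}. Safe: 6. Place at column 6.
Columns [10, 8, 5, 2, 4, 1, 7, 9, 3, 6], r−c [-9, -6, -2, 2, 1, 5, 0, -1, 6, 4], r+c [11, 10, 8, 6, 9, 7, 14, 17, 12, 16] are all distinct, so no two queens attack.

(1,10) (2,8) (3,5) (4,2) (5,4) (6,1) (7,7) (8,9) (9,3) (10,6)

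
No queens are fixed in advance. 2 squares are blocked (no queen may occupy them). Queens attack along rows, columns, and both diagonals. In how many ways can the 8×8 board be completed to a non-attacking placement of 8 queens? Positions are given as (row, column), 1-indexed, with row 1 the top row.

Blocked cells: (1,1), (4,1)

70

Branch on row 1: col 2 → 6; col 3 → 12; col 4 → 18; col 5 → 13; col 6 → 12; col 7 → 6; col 8 → 3.
Sum: 6 + 12 + 18 + 13 + 12 + 6 + 3 = 70.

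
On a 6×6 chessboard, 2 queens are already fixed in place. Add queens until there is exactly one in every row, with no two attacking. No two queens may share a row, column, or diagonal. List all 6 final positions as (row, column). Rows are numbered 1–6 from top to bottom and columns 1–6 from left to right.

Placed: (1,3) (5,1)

(1,3) (2,6) (3,2) (4,5) (5,1) (6,4)

Row 2: attacked by (1,3)→{2,3,4}; (5,1)→{1,4}. Safe: 5, 6. Place at column 6.
Row 3: attacked by (1,3)→{1,3,5}; (2,6)→{5,6}; (5,1)→{1,3}. Safe: 2, 4. Place at column 2.
Row 4: attacked by (1,3)→{3,6}; (2,6)→{4,6}; (3,2)→{1,2,3}; (5,1)→{1,2}. Safe: 5. Place at column 5.
Row 6: attacked by (1,3)→{3}; (2,6)→{2,6}; (3,2)→{2,5}; (4,5)→{3,5}; (5,1)→{1,2}. Safe: 4. Place at column 4.
Columns [3, 6, 2, 5, 1, 4], r−c [-2, -4, 1, -1, 4, 2], r+c [4, 8, 5, 9, 6, 10] are all distinct, so no two queens attack.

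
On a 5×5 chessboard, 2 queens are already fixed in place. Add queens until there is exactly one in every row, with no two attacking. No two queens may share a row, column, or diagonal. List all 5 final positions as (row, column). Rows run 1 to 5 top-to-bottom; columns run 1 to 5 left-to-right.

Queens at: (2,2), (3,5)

(1,4) (2,2) (3,5) (4,3) (5,1)

Row 1: attacked by (2,2)→{1,2,3}; (3,5)→{3,5}. Safe: 4. Place at column 4.
Row 4: attacked by (1,4)→{1,4}; (2,2)→{2,4}; (3,5)→{4,5}. Safe: 3. Place at column 3.
Row 5: attacked by (1,4)→{4}; (2,2)→{2,5}; (3,5)→{3,5}; (4,3)→{2,3,4}. Safe: 1. Place at column 1.
Columns [4, 2, 5, 3, 1], r−c [-3, 0, -2, 1, 4], r+c [5, 4, 8, 7, 6] are all distinct, so no two queens attack.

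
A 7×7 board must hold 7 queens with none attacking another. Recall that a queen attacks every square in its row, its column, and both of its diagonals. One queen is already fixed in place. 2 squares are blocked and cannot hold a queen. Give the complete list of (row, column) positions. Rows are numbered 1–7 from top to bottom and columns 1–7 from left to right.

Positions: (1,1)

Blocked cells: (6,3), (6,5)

(1,1) (2,4) (3,7) (4,3) (5,6) (6,2) (7,5)

Row 2: attacked by (1,1)→{1,2}. Safe: 3, 4, 5, 6, 7. Place at column 4.
Row 3: attacked by (1,1)→{1,3}; (2,4)→{3,4,5}. Safe: 2, 6, 7. Place at column 7.
Row 4: attacked by (1,1)→{1,4}; (2,4)→{2,4,6}; (3,7)→{6,7}. Safe: 3, 5. Place at column 3.
Row 5: attacked by (1,1)→{1,5}; (2,4)→{1,4,7}; (3,7)→{5,7}; (4,3)→{2,3,4}. Safe: 6. Place at column 6.
Row 6: attacked by (1,1)→{1,6}; (2,4)→{4}; (3,7)→{4,7}; (4,3)→{1,3,5}; (5,6)→{5,6,7}. Blocked: 3,5. Safe: 2. Place at column 2.
Row 7: attacked by (1,1)→{1,7}; (2,4)→{4}; (3,7)→{3,7}; (4,3)→{3,6}; (5,6)→{4,6}; (6,2)→{1,2,3}. Safe: 5. Place at column 5.
Columns [1, 4, 7, 3, 6, 2, 5], r−c [0, -2, -4, 1, -1, 4, 2], r+c [2, 6, 10, 7, 11, 8, 12] are all distinct, so no two queens attack.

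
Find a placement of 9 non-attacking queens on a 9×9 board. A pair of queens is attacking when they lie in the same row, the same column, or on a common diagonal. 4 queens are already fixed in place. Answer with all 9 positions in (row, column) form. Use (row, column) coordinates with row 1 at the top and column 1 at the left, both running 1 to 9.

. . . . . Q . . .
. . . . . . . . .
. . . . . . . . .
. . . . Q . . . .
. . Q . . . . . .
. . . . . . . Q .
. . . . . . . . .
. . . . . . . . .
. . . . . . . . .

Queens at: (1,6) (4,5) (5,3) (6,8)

(1,6) (2,2) (3,9) (4,5) (5,3) (6,8) (7,4) (8,7) (9,1)

Row 2: attacked by (1,6)→{5,6,7}; (4,5)→{3,5,7}; (5,3)→{3,6}; (6,8)→{4,8}. Safe: 1, 2, 9. Place at column 2.
Row 3: attacked by (1,6)→{4,6,8}; (2,2)→{1,2,3}; (4,5)→{4,5,6}; (5,3)→{1,3,5}; (6,8)→{5,8}. Safe: 7, 9. Place at column 9.
Row 7: attacked by (1,6)→{6}; (2,2)→{2,7}; (3,9)→{5,9}; (4,5)→{2,5,8}; (5,3)→{1,3,5}; (6,8)→{7,8,9}. Safe: 4. Place at column 4.
Row 8: attacked by (1,6)→{6}; (2,2)→{2,8}; (3,9)→{4,9}; (4,5)→{1,5,9}; (5,3)→{3,6}; (6,8)→{6,8}; (7,4)→{3,4,5}. Safe: 7. Place at column 7.
Row 9: attacked by (1,6)→{6}; (2,2)→{2,9}; (3,9)→{3,9}; (4,5)→{5}; (5,3)→{3,7}; (6,8)→{5,8}; (7,4)→{2,4,6}; (8,7)→{6,7,8}. Safe: 1. Place at column 1.
Columns [6, 2, 9, 5, 3, 8, 4, 7, 1], r−c [-5, 0, -6, -1, 2, -2, 3, 1, 8], r+c [7, 4, 12, 9, 8, 14, 11, 15, 10] are all distinct, so no two queens attack.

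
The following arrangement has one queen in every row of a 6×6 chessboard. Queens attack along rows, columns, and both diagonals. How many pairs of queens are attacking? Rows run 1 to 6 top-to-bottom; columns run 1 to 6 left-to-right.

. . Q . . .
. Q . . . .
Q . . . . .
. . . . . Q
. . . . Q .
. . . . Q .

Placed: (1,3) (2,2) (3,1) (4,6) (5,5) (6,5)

Same column: (5,5)–(6,5) (column 5).
Same diagonal: (1,3)–(2,2) (|1−2| = |3−2| = 1); (1,3)–(3,1) (|1−3| = |3−1| = 2); (1,3)–(4,6) (|1−4| = |3−6| = 3); (2,2)–(3,1) (|2−3| = |2−1| = 1); (2,2)–(5,5) (|2−5| = |2−5| = 3); (4,6)–(5,5) (|4−5| = |6−5| = 1).
Total attacking pairs: 7.

7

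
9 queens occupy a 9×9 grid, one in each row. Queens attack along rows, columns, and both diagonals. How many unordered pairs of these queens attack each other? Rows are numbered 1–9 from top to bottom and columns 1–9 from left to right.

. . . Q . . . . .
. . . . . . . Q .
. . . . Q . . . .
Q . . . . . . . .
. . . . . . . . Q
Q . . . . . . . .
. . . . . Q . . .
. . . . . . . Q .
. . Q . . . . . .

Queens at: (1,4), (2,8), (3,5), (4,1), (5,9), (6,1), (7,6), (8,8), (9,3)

Same column: (2,8)–(8,8) (column 8); (4,1)–(6,1) (column 1).
Same diagonal: (1,4)–(4,1) (|1−4| = |4−1| = 3).
Total attacking pairs: 3.

3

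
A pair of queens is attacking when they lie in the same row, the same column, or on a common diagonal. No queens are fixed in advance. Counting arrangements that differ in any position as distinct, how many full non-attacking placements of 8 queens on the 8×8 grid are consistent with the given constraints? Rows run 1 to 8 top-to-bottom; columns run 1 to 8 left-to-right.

92

Branch on row 1: col 1 → 4; col 2 → 8; col 3 → 16; col 4 → 18; col 5 → 18; col 6 → 16; col 7 → 8; col 8 → 4.
Sum: 4 + 8 + 16 + 18 + 18 + 16 + 8 + 4 = 92.
(This is the classic 8-queens count.)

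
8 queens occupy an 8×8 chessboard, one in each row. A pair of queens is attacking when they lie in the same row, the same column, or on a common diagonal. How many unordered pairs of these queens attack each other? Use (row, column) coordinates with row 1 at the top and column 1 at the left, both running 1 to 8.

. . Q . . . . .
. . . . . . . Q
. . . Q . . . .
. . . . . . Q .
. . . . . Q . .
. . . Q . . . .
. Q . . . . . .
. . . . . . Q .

5

Same column: (3,4)–(6,4) (column 4); (4,7)–(8,7) (column 7).
Same diagonal: (2,8)–(6,4) (|2−6| = |8−4| = 4); (3,4)–(5,6) (|3−5| = |4−6| = 2); (4,7)–(5,6) (|4−5| = |7−6| = 1).
Total attacking pairs: 5.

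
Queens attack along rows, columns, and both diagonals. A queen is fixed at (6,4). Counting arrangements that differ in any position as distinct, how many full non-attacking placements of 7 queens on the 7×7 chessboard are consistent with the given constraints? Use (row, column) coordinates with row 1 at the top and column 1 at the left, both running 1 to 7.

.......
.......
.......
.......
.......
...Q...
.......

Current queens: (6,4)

Branch on row 1: col 1 → 1; col 2 → 1; col 3 → 1; col 5 → 1; col 6 → 1; col 7 → 1.
Sum: 1 + 1 + 1 + 1 + 1 + 1 = 6.

6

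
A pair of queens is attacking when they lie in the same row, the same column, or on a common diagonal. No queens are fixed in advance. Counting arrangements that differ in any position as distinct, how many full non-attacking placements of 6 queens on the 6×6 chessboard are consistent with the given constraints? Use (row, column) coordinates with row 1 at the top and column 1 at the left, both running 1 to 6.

Branch on row 1: col 1 → 0; col 2 → 1; col 3 → 1; col 4 → 1; col 5 → 1; col 6 → 0.
Sum: 0 + 1 + 1 + 1 + 1 + 0 = 4.
(This is the classic 6-queens count.)

4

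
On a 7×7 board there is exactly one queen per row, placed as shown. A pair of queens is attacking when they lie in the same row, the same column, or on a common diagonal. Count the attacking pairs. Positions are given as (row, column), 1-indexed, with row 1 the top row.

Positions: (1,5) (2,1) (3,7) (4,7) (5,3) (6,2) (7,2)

Same column: (3,7)–(4,7) (column 7); (6,2)–(7,2) (column 2).
Same diagonal: (1,5)–(3,7) (|1−3| = |5−7| = 2); (5,3)–(6,2) (|5−6| = |3−2| = 1).
Total attacking pairs: 4.

4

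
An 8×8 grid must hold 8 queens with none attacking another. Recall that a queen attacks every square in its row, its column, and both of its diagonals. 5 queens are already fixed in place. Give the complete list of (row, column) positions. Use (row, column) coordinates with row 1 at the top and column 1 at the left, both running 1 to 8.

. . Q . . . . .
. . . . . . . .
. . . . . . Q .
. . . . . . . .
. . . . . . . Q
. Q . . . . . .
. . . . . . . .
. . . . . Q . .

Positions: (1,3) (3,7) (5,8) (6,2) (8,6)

(1,3) (2,1) (3,7) (4,5) (5,8) (6,2) (7,4) (8,6)

Row 2: attacked by (1,3)→{2,3,4}; (3,7)→{6,7,8}; (5,8)→{5,8}; (6,2)→{2,6}; (8,6)→{6}. Safe: 1. Place at column 1.
Row 4: attacked by (1,3)→{3,6}; (2,1)→{1,3}; (3,7)→{6,7,8}; (5,8)→{7,8}; (6,2)→{2,4}; (8,6)→{2,6}. Safe: 5. Place at column 5.
Row 7: attacked by (1,3)→{3}; (2,1)→{1,6}; (3,7)→{3,7}; (4,5)→{2,5,8}; (5,8)→{6,8}; (6,2)→{1,2,3}; (8,6)→{5,6,7}. Safe: 4. Place at column 4.
Columns [3, 1, 7, 5, 8, 2, 4, 6], r−c [-2, 1, -4, -1, -3, 4, 3, 2], r+c [4, 3, 10, 9, 13, 8, 11, 14] are all distinct, so no two queens attack.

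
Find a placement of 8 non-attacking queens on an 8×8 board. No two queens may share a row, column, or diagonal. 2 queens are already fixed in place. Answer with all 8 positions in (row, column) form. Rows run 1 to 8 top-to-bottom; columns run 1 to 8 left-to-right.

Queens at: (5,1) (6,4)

(1,7) (2,2) (3,6) (4,3) (5,1) (6,4) (7,8) (8,5)

Row 1: attacked by (5,1)→{1,5}; (6,4)→{4}. Safe: 2, 3, 6, 7, 8. Place at column 7.
Row 2: attacked by (1,7)→{6,7,8}; (5,1)→{1,4}; (6,4)→{4,8}. Safe: 2, 3, 5. Place at column 2.
Row 3: attacked by (1,7)→{5,7}; (2,2)→{1,2,3}; (5,1)→{1,3}; (6,4)→{1,4,7}. Safe: 6, 8. Place at column 6.
Row 4: attacked by (1,7)→{4,7}; (2,2)→{2,4}; (3,6)→{5,6,7}; (5,1)→{1,2}; (6,4)→{2,4,6}. Safe: 3, 8. Place at column 3.
Row 7: attacked by (1,7)→{1,7}; (2,2)→{2,7}; (3,6)→{2,6}; (4,3)→{3,6}; (5,1)→{1,3}; (6,4)→{3,4,5}. Safe: 8. Place at column 8.
Row 8: attacked by (1,7)→{7}; (2,2)→{2,8}; (3,6)→{1,6}; (4,3)→{3,7}; (5,1)→{1,4}; (6,4)→{2,4,6}; (7,8)→{7,8}. Safe: 5. Place at column 5.
Columns [7, 2, 6, 3, 1, 4, 8, 5], r−c [-6, 0, -3, 1, 4, 2, -1, 3], r+c [8, 4, 9, 7, 6, 10, 15, 13] are all distinct, so no two queens attack.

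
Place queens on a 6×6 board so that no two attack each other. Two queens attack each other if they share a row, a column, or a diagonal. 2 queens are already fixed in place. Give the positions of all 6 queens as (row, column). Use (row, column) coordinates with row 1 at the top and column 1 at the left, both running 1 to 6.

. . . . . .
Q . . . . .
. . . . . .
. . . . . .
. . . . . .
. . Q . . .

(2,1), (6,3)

Row 1: attacked by (2,1)→{1,2}; (6,3)→{3}. Safe: 4, 5, 6. Place at column 4.
Row 3: attacked by (1,4)→{2,4,6}; (2,1)→{1,2}; (6,3)→{3,6}. Safe: 5. Place at column 5.
Row 4: attacked by (1,4)→{1,4}; (2,1)→{1,3}; (3,5)→{4,5,6}; (6,3)→{1,3,5}. Safe: 2. Place at column 2.
Row 5: attacked by (1,4)→{4}; (2,1)→{1,4}; (3,5)→{3,5}; (4,2)→{1,2,3}; (6,3)→{2,3,4}. Safe: 6. Place at column 6.
Columns [4, 1, 5, 2, 6, 3], r−c [-3, 1, -2, 2, -1, 3], r+c [5, 3, 8, 6, 11, 9] are all distinct, so no two queens attack.

(1,4) (2,1) (3,5) (4,2) (5,6) (6,3)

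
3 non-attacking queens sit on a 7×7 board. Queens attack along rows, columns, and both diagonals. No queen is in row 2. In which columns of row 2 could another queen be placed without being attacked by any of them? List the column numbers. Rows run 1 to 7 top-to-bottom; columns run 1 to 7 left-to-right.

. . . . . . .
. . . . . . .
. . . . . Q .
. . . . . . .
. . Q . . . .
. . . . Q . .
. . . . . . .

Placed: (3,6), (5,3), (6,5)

columns 2, 4

(3,6) attacks row 2 at column 6 and diagonals 5, 7.
(5,3) attacks row 2 at column 3 and diagonals 6.
(6,5) attacks row 2 at column 5 and diagonals 1.
Attacked columns: {1, 3, 5, 6, 7}. Safe: {2, 4}.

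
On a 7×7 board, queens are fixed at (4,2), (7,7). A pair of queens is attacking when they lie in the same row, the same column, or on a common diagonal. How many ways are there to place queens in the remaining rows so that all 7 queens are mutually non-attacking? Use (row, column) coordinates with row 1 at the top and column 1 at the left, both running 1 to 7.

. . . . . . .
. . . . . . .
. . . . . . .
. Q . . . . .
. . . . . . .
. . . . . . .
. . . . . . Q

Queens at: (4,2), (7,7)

1

Branch on row 1: col 3 → 0; col 4 → 1; col 6 → 0.
Sum: 0 + 1 + 0 = 1.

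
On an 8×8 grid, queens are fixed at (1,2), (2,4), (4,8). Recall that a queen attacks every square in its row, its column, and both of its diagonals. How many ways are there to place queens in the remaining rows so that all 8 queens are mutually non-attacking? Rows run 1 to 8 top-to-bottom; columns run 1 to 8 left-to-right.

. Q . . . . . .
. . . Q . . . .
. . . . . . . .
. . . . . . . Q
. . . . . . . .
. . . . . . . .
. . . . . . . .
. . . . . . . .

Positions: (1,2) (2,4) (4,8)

Branch on row 3: col 1 → 0; col 6 → 1.
Sum: 0 + 1 = 1.

1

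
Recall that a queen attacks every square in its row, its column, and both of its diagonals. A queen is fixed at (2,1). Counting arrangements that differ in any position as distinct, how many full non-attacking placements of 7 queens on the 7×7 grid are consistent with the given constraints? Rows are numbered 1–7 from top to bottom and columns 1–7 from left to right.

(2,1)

7

Branch on row 1: col 3 → 2; col 4 → 2; col 5 → 2; col 6 → 1; col 7 → 0.
Sum: 2 + 2 + 2 + 1 + 0 = 7.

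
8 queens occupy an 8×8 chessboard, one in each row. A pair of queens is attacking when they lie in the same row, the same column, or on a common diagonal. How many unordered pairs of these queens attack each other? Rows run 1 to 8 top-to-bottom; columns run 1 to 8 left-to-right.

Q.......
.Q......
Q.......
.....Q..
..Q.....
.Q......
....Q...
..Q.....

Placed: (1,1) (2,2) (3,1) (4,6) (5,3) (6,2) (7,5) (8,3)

Same column: (1,1)–(3,1) (column 1); (2,2)–(6,2) (column 2); (5,3)–(8,3) (column 3).
Same diagonal: (1,1)–(2,2) (|1−2| = |1−2| = 1); (2,2)–(3,1) (|2−3| = |2−1| = 1); (3,1)–(5,3) (|3−5| = |1−3| = 2); (3,1)–(7,5) (|3−7| = |1−5| = 4); (5,3)–(6,2) (|5−6| = |3−2| = 1); (5,3)–(7,5) (|5−7| = |3−5| = 2).
Total attacking pairs: 9.

9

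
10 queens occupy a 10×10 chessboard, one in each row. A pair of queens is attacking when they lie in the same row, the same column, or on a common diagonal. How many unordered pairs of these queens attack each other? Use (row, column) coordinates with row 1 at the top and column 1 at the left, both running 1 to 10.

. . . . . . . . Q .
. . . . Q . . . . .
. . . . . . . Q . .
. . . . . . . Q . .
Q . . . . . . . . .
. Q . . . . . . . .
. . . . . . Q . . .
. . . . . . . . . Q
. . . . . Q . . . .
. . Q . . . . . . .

2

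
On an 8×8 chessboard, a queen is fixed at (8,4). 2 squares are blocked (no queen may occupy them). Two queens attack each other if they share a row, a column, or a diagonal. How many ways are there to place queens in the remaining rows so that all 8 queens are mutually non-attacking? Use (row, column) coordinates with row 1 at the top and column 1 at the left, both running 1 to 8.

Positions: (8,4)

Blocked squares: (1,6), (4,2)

Branch on row 1: col 1 → 1; col 2 → 3; col 3 → 3; col 5 → 3; col 7 → 2; col 8 → 1.
Sum: 1 + 3 + 3 + 3 + 2 + 1 = 13.

13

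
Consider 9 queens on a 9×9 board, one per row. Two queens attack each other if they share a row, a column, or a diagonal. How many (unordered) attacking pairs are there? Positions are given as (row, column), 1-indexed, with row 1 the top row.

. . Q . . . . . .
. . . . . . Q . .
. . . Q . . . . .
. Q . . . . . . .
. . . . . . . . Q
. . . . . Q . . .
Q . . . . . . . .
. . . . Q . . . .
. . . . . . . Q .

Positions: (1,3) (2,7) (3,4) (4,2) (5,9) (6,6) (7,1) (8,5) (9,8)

0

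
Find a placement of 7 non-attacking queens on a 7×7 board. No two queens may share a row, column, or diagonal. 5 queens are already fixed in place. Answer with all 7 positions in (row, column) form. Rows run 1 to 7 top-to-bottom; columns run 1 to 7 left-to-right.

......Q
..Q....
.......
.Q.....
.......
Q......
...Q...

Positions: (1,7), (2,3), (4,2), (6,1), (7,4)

(1,7) (2,3) (3,6) (4,2) (5,5) (6,1) (7,4)

Row 3: attacked by (1,7)→{5,7}; (2,3)→{2,3,4}; (4,2)→{1,2,3}; (6,1)→{1,4}; (7,4)→{4}. Safe: 6. Place at column 6.
Row 5: attacked by (1,7)→{3,7}; (2,3)→{3,6}; (3,6)→{4,6}; (4,2)→{1,2,3}; (6,1)→{1,2}; (7,4)→{2,4,6}. Safe: 5. Place at column 5.
Columns [7, 3, 6, 2, 5, 1, 4], r−c [-6, -1, -3, 2, 0, 5, 3], r+c [8, 5, 9, 6, 10, 7, 11] are all distinct, so no two queens attack.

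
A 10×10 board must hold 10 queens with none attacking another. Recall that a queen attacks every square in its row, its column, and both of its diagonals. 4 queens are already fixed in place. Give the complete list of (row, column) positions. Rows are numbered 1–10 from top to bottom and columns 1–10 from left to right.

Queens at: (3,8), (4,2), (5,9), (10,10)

Row 1: attacked by (3,8)→{6,8,10}; (4,2)→{2,5}; (5,9)→{5,9}; (10,10)→{1,10}. Safe: 3, 4, 7. Place at column 3.
Row 2: attacked by (1,3)→{2,3,4}; (3,8)→{7,8,9}; (4,2)→{2,4}; (5,9)→{6,9}; (10,10)→{2,10}. Safe: 1, 5. Place at column 5.
Row 6: attacked by (1,3)→{3,8}; (2,5)→{1,5,9}; (3,8)→{5,8}; (4,2)→{2,4}; (5,9)→{8,9,10}; (10,10)→{6,10}. Safe: 7. Place at column 7.
Row 7: attacked by (1,3)→{3,9}; (2,5)→{5,10}; (3,8)→{4,8}; (4,2)→{2,5}; (5,9)→{7,9}; (6,7)→{6,7,8}; (10,10)→{7,10}. Safe: 1. Place at column 1.
Row 8: attacked by (1,3)→{3,10}; (2,5)→{5}; (3,8)→{3,8}; (4,2)→{2,6}; (5,9)→{6,9}; (6,7)→{5,7,9}; (7,1)→{1,2}; (10,10)→{8,10}. Safe: 4. Place at column 4.
Row 9: attacked by (1,3)→{3}; (2,5)→{5}; (3,8)→{2,8}; (4,2)→{2,7}; (5,9)→{5,9}; (6,7)→{4,7,10}; (7,1)→{1,3}; (8,4)→{3,4,5}; (10,10)→{9,10}. Safe: 6. Place at column 6.
Columns [3, 5, 8, 2, 9, 7, 1, 4, 6, 10], r−c [-2, -3, -5, 2, -4, -1, 6, 4, 3, 0], r+c [4, 7, 11, 6, 14, 13, 8, 12, 15, 20] are all distinct, so no two queens attack.

(1,3) (2,5) (3,8) (4,2) (5,9) (6,7) (7,1) (8,4) (9,6) (10,10)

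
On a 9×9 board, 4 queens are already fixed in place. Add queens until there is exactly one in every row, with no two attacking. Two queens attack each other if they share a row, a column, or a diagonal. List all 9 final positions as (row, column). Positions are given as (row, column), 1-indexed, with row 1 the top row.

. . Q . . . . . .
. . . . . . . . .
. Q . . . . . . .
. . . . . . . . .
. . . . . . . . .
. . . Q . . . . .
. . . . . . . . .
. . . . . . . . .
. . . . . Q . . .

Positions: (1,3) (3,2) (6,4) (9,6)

(1,3) (2,5) (3,2) (4,8) (5,1) (6,4) (7,7) (8,9) (9,6)

Row 2: attacked by (1,3)→{2,3,4}; (3,2)→{1,2,3}; (6,4)→{4,8}; (9,6)→{6}. Safe: 5, 7, 9. Place at column 5.
Row 4: attacked by (1,3)→{3,6}; (2,5)→{3,5,7}; (3,2)→{1,2,3}; (6,4)→{2,4,6}; (9,6)→{1,6}. Safe: 8, 9. Place at column 8.
Row 5: attacked by (1,3)→{3,7}; (2,5)→{2,5,8}; (3,2)→{2,4}; (4,8)→{7,8,9}; (6,4)→{3,4,5}; (9,6)→{2,6}. Safe: 1. Place at column 1.
Row 7: attacked by (1,3)→{3,9}; (2,5)→{5}; (3,2)→{2,6}; (4,8)→{5,8}; (5,1)→{1,3}; (6,4)→{3,4,5}; (9,6)→{4,6,8}. Safe: 7. Place at column 7.
Row 8: attacked by (1,3)→{3}; (2,5)→{5}; (3,2)→{2,7}; (4,8)→{4,8}; (5,1)→{1,4}; (6,4)→{2,4,6}; (7,7)→{6,7,8}; (9,6)→{5,6,7}. Safe: 9. Place at column 9.
Columns [3, 5, 2, 8, 1, 4, 7, 9, 6], r−c [-2, -3, 1, -4, 4, 2, 0, -1, 3], r+c [4, 7, 5, 12, 6, 10, 14, 17, 15] are all distinct, so no two queens attack.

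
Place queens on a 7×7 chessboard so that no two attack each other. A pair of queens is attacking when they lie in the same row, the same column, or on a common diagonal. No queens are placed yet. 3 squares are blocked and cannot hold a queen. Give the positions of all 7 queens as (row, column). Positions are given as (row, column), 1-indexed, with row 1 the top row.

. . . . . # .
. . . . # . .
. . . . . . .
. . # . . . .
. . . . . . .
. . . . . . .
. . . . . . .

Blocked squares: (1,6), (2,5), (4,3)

Row 1: Blocked: 6. Safe: 1, 2, 3, 4, 5, 7. Place at column 3.
Row 2: attacked by (1,3)→{2,3,4}. Blocked: 5. Safe: 1, 6, 7. Place at column 6.
Row 3: attacked by (1,3)→{1,3,5}; (2,6)→{5,6,7}. Safe: 2, 4. Place at column 2.
Row 4: attacked by (1,3)→{3,6}; (2,6)→{4,6}; (3,2)→{1,2,3}. Blocked: 3. Safe: 5, 7. Place at column 5.
Row 5: attacked by (1,3)→{3,7}; (2,6)→{3,6}; (3,2)→{2,4}; (4,5)→{4,5,6}. Safe: 1. Place at column 1.
Row 6: attacked by (1,3)→{3}; (2,6)→{2,6}; (3,2)→{2,5}; (4,5)→{3,5,7}; (5,1)→{1,2}. Safe: 4. Place at column 4.
Row 7: attacked by (1,3)→{3}; (2,6)→{1,6}; (3,2)→{2,6}; (4,5)→{2,5}; (5,1)→{1,3}; (6,4)→{3,4,5}. Safe: 7. Place at column 7.
Columns [3, 6, 2, 5, 1, 4, 7], r−c [-2, -4, 1, -1, 4, 2, 0], r+c [4, 8, 5, 9, 6, 10, 14] are all distinct, so no two queens attack.

(1,3) (2,6) (3,2) (4,5) (5,1) (6,4) (7,7)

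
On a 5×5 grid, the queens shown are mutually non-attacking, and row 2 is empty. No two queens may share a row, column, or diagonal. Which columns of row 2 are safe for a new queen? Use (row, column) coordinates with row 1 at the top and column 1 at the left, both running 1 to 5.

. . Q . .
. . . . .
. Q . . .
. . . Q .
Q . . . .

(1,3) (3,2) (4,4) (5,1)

columns 5

(1,3) attacks row 2 at column 3 and diagonals 2, 4.
(3,2) attacks row 2 at column 2 and diagonals 1, 3.
(4,4) attacks row 2 at column 4 and diagonals 2.
(5,1) attacks row 2 at column 1 and diagonals 4.
Attacked columns: {1, 2, 3, 4}. Safe: {5}.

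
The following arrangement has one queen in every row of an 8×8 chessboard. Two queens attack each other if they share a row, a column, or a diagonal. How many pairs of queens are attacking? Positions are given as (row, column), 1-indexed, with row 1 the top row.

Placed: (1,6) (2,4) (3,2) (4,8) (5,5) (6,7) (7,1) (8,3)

0

All columns are distinct and no two queens satisfy |Δrow| = |Δcol|, so no pair attacks.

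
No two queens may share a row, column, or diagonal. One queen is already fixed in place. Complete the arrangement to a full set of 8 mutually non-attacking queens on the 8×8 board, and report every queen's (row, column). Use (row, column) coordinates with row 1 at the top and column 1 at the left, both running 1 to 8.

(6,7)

(1,6) (2,4) (3,2) (4,8) (5,5) (6,7) (7,1) (8,3)

Row 1: attacked by (6,7)→{2,7}. Safe: 1, 3, 4, 5, 6, 8. Place at column 6.
Row 2: attacked by (1,6)→{5,6,7}; (6,7)→{3,7}. Safe: 1, 2, 4, 8. Place at column 4.
Row 3: attacked by (1,6)→{4,6,8}; (2,4)→{3,4,5}; (6,7)→{4,7}. Safe: 1, 2. Place at column 2.
Row 4: attacked by (1,6)→{3,6}; (2,4)→{2,4,6}; (3,2)→{1,2,3}; (6,7)→{5,7}. Safe: 8. Place at column 8.
Row 5: attacked by (1,6)→{2,6}; (2,4)→{1,4,7}; (3,2)→{2,4}; (4,8)→{7,8}; (6,7)→{6,7,8}. Safe: 3, 5. Place at column 5.
Row 7: attacked by (1,6)→{6}; (2,4)→{4}; (3,2)→{2,6}; (4,8)→{5,8}; (5,5)→{3,5,7}; (6,7)→{6,7,8}. Safe: 1. Place at column 1.
Row 8: attacked by (1,6)→{6}; (2,4)→{4}; (3,2)→{2,7}; (4,8)→{4,8}; (5,5)→{2,5,8}; (6,7)→{5,7}; (7,1)→{1,2}. Safe: 3. Place at column 3.
Columns [6, 4, 2, 8, 5, 7, 1, 3], r−c [-5, -2, 1, -4, 0, -1, 6, 5], r+c [7, 6, 5, 12, 10, 13, 8, 11] are all distinct, so no two queens attack.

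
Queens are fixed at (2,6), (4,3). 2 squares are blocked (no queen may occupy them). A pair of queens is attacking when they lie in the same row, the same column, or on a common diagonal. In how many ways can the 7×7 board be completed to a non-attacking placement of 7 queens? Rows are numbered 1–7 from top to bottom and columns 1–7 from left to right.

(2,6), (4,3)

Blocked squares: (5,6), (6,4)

Branch on row 1: col 1 → 0; col 2 → 0; col 4 → 1.
Sum: 0 + 0 + 1 = 1.

1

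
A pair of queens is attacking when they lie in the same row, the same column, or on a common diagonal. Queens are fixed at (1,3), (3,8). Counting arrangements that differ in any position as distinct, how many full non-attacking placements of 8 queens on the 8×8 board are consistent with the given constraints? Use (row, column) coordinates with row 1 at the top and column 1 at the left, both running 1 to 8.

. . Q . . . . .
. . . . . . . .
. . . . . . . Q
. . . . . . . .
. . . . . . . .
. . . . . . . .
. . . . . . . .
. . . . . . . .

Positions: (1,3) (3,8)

Branch on row 2: col 1 → 0; col 5 → 1; col 6 → 3.
Sum: 0 + 1 + 3 = 4.

4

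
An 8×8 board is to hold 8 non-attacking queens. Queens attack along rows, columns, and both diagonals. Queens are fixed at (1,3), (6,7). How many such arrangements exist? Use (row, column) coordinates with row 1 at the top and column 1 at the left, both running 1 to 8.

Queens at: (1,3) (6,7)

4

Branch on row 2: col 1 → 0; col 5 → 2; col 6 → 2; col 8 → 0.
Sum: 0 + 2 + 2 + 0 = 4.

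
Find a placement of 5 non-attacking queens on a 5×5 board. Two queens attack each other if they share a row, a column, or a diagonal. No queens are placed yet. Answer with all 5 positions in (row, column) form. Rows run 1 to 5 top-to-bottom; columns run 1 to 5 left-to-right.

Row 1: Safe: 1, 2, 3, 4, 5. Place at column 3.
Row 2: attacked by (1,3)→{2,3,4}. Safe: 1, 5. Place at column 1.
Row 3: attacked by (1,3)→{1,3,5}; (2,1)→{1,2}. Safe: 4. Place at column 4.
Row 4: attacked by (1,3)→{3}; (2,1)→{1,3}; (3,4)→{3,4,5}. Safe: 2. Place at column 2.
Row 5: attacked by (1,3)→{3}; (2,1)→{1,4}; (3,4)→{2,4}; (4,2)→{1,2,3}. Safe: 5. Place at column 5.
Columns [3, 1, 4, 2, 5], r−c [-2, 1, -1, 2, 0], r+c [4, 3, 7, 6, 10] are all distinct, so no two queens attack.

(1,3) (2,1) (3,4) (4,2) (5,5)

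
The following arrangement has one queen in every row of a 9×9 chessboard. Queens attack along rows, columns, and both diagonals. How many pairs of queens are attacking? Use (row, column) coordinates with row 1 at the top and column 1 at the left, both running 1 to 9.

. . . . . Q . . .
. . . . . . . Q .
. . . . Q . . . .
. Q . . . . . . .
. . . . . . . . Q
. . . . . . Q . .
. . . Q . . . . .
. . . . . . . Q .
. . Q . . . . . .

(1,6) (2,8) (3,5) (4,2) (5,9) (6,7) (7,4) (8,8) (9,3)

1

Same column: (2,8)–(8,8) (column 8).
Total attacking pairs: 1.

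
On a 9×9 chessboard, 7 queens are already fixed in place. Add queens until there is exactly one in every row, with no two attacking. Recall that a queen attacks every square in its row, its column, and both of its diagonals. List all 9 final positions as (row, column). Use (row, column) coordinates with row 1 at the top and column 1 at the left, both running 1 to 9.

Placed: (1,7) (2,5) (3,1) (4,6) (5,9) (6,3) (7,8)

Row 8: attacked by (1,7)→{7}; (2,5)→{5}; (3,1)→{1,6}; (4,6)→{2,6}; (5,9)→{6,9}; (6,3)→{1,3,5}; (7,8)→{7,8,9}. Safe: 4. Place at column 4.
Row 9: attacked by (1,7)→{7}; (2,5)→{5}; (3,1)→{1,7}; (4,6)→{1,6}; (5,9)→{5,9}; (6,3)→{3,6}; (7,8)→{6,8}; (8,4)→{3,4,5}. Safe: 2. Place at column 2.
Columns [7, 5, 1, 6, 9, 3, 8, 4, 2], r−c [-6, -3, 2, -2, -4, 3, -1, 4, 7], r+c [8, 7, 4, 10, 14, 9, 15, 12, 11] are all distinct, so no two queens attack.

(1,7) (2,5) (3,1) (4,6) (5,9) (6,3) (7,8) (8,4) (9,2)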